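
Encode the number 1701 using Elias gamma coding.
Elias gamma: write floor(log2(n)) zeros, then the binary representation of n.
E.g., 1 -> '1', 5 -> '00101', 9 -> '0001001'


num_bits = floor(log2(1701)) + 1 = 11
leading_zeros = num_bits - 1 = 10
binary(1701) = 11010100101

Elias gamma(1701) = '0000000000' + '11010100101' = 000000000011010100101 (21 bits)


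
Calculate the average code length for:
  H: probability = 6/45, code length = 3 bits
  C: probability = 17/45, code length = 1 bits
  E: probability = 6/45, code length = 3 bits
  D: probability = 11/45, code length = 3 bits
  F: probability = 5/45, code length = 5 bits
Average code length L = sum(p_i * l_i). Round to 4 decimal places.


Weighted contributions p_i * l_i:
  H: (6/45) * 3 = 18/45
  C: (17/45) * 1 = 17/45
  E: (6/45) * 3 = 18/45
  D: (11/45) * 3 = 33/45
  F: (5/45) * 5 = 25/45
Sum = (18 + 17 + 18 + 33 + 25)/45 = 111/45

L = 111/45 = 2.4667 bits/symbol


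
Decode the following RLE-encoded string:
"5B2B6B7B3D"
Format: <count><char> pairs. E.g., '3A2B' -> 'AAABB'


Expanding each <count><char> pair:
  5B -> 'BBBBB'
  2B -> 'BB'
  6B -> 'BBBBBB'
  7B -> 'BBBBBBB'
  3D -> 'DDD'

Decoded = BBBBBBBBBBBBBBBBBBBBDDD


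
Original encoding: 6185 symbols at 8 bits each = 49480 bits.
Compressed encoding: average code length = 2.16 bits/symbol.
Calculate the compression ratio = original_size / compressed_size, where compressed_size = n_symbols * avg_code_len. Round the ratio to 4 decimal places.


original_size = n_symbols * orig_bits = 6185 * 8 = 49480 bits
compressed_size = n_symbols * avg_code_len = 6185 * 2.16 = 13359.6 bits
ratio = original_size / compressed_size = 49480 / 13359.6 = 3.7037

Compression ratio = 3.7037


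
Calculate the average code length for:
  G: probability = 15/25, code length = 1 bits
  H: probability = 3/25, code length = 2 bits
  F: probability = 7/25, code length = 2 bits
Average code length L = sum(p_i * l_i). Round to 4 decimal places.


Weighted contributions p_i * l_i:
  G: (15/25) * 1 = 15/25
  H: (3/25) * 2 = 6/25
  F: (7/25) * 2 = 14/25
Sum = (15 + 6 + 14)/25 = 35/25

L = 35/25 = 1.4000 bits/symbol


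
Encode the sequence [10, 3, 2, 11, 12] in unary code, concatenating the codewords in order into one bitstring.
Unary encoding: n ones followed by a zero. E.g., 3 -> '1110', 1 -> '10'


Encode each number as n ones followed by a terminating 0:
  10 -> 11111111110 (11 bits)
  3 -> 1110 (4 bits)
  2 -> 110 (3 bits)
  11 -> 111111111110 (12 bits)
  12 -> 1111111111110 (13 bits)
Total length = 11 + 4 + 3 + 12 + 13 = 43 bits.

Unary([10, 3, 2, 11, 12]) = 1111111111011101101111111111101111111111110 (43 bits)


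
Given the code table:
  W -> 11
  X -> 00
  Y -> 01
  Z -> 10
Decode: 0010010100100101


Decoding:
00 -> X
10 -> Z
01 -> Y
01 -> Y
00 -> X
10 -> Z
01 -> Y
01 -> Y


Result: XZYYXZYY


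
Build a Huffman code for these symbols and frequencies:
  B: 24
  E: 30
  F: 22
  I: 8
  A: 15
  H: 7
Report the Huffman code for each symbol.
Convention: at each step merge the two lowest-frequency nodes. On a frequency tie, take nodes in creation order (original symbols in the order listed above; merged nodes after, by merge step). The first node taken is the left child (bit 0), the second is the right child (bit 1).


Huffman tree construction:
Step 1: Merge H(7) + I(8) = 15
Step 2: Merge A(15) + (H+I)(15) = 30
Step 3: Merge F(22) + B(24) = 46
Step 4: Merge E(30) + (A+(H+I))(30) = 60
Step 5: Merge (F+B)(46) + (E+(A+(H+I)))(60) = 106
Read each symbol's code off the tree from the root (left child = 0, right child = 1).

Codes:
  B: 01 (length 2)
  E: 10 (length 2)
  F: 00 (length 2)
  I: 1111 (length 4)
  A: 110 (length 3)
  H: 1110 (length 4)
Average code length: 257/106 = 2.4245 bits/symbol


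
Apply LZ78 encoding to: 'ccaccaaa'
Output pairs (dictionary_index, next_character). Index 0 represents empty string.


LZ78 encoding steps:
Dictionary: {0: ''}
Step 1: w='' (idx 0), next='c' -> output (0, 'c'), add 'c' as idx 1
Step 2: w='c' (idx 1), next='a' -> output (1, 'a'), add 'ca' as idx 2
Step 3: w='c' (idx 1), next='c' -> output (1, 'c'), add 'cc' as idx 3
Step 4: w='' (idx 0), next='a' -> output (0, 'a'), add 'a' as idx 4
Step 5: w='a' (idx 4), next='a' -> output (4, 'a'), add 'aa' as idx 5


Encoded: [(0, 'c'), (1, 'a'), (1, 'c'), (0, 'a'), (4, 'a')]


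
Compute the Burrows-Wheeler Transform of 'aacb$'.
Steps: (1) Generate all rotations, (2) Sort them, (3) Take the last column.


Rotations (sorted):
  0: $aacb -> last char: b
  1: aacb$ -> last char: $
  2: acb$a -> last char: a
  3: b$aac -> last char: c
  4: cb$aa -> last char: a


BWT = b$aca


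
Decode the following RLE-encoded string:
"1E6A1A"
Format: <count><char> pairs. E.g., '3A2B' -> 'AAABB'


Expanding each <count><char> pair:
  1E -> 'E'
  6A -> 'AAAAAA'
  1A -> 'A'

Decoded = EAAAAAAA


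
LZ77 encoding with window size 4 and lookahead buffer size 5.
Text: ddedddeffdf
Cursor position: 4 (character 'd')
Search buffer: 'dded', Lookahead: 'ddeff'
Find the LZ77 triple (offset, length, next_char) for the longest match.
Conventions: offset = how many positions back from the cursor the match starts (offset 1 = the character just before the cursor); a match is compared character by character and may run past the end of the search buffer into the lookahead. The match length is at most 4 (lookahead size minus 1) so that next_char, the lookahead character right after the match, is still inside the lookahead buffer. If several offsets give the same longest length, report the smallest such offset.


Try each offset into the search buffer:
  offset=1 (pos 3, char 'd'): match length 2
  offset=2 (pos 2, char 'e'): match length 0
  offset=3 (pos 1, char 'd'): match length 1
  offset=4 (pos 0, char 'd'): match length 3
Longest match has length 3 at offset 4.
next_char = character at position 4 + 3 = 7 -> 'f'

Best match: offset=4, length=3 (matching 'dde' starting at position 0)
LZ77 triple: (4, 3, 'f')


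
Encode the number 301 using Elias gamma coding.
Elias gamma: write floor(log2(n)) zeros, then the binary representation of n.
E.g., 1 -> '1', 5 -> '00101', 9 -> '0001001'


num_bits = floor(log2(301)) + 1 = 9
leading_zeros = num_bits - 1 = 8
binary(301) = 100101101

Elias gamma(301) = '00000000' + '100101101' = 00000000100101101 (17 bits)


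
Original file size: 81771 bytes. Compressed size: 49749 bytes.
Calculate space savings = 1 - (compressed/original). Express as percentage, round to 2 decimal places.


ratio = compressed/original = 49749/81771 = 0.608394
savings = 1 - ratio = 1 - 0.608394 = 0.391606
as a percentage: 0.391606 * 100 = 39.16%

Space savings = 1 - 49749/81771 = 39.16%


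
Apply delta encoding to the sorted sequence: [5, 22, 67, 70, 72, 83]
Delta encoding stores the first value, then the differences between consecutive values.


First value: 5
Deltas:
  22 - 5 = 17
  67 - 22 = 45
  70 - 67 = 3
  72 - 70 = 2
  83 - 72 = 11


Delta encoded: [5, 17, 45, 3, 2, 11]


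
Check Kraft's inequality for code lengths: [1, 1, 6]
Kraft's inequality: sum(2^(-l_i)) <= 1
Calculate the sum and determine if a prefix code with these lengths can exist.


Sum = 2^(-1) + 2^(-1) + 2^(-6)
    = 0.5 + 0.5 + 0.015625
    = 65/64 = 1.015625
Since 1.015625 > 1, Kraft's inequality is NOT satisfied.
A prefix code with these lengths CANNOT exist.

Kraft sum = 1.015625. Not satisfied.


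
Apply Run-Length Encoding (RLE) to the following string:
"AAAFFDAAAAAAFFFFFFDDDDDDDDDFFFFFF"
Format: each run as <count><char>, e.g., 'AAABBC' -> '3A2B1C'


Scanning runs left to right:
  i=0: run of 'A' x 3 -> '3A'
  i=3: run of 'F' x 2 -> '2F'
  i=5: run of 'D' x 1 -> '1D'
  i=6: run of 'A' x 6 -> '6A'
  i=12: run of 'F' x 6 -> '6F'
  i=18: run of 'D' x 9 -> '9D'
  i=27: run of 'F' x 6 -> '6F'

RLE = 3A2F1D6A6F9D6F


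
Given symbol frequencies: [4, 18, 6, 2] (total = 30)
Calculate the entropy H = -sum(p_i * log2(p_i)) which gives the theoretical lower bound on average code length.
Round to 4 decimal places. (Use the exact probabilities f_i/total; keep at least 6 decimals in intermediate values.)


Per-symbol terms -p_i * log2(p_i) with p_i = f_i/30:
  p = 4/30 = 0.133333: log2(p) = -2.906891, -p*log2(p) = 0.387585
  p = 18/30 = 0.600000: log2(p) = -0.736966, -p*log2(p) = 0.442179
  p = 6/30 = 0.200000: log2(p) = -2.321928, -p*log2(p) = 0.464386
  p = 2/30 = 0.066667: log2(p) = -3.906891, -p*log2(p) = 0.260459
H = 0.387585 + 0.442179 + 0.464386 + 0.260459 = 1.554609

H = 1.5546 bits/symbol


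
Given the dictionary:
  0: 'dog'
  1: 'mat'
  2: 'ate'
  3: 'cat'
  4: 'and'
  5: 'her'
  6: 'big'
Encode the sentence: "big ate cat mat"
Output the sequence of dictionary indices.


Look up each word in the dictionary:
  'big' -> 6
  'ate' -> 2
  'cat' -> 3
  'mat' -> 1

Encoded: [6, 2, 3, 1]


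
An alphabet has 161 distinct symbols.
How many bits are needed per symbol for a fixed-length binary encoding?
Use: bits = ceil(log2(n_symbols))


log2(161) = 7.3309
Bracket: 2^7 = 128 < 161 <= 2^8 = 256
So ceil(log2(161)) = 8

bits = ceil(log2(161)) = ceil(7.3309) = 8 bits


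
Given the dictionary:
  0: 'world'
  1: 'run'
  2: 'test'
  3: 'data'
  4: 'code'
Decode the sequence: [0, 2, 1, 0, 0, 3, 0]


Look up each index in the dictionary:
  0 -> 'world'
  2 -> 'test'
  1 -> 'run'
  0 -> 'world'
  0 -> 'world'
  3 -> 'data'
  0 -> 'world'

Decoded: "world test run world world data world"


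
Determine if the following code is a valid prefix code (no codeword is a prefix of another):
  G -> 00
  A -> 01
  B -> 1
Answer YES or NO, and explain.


Checking each pair (does one codeword prefix another?):
  G='00' vs A='01': no prefix
  G='00' vs B='1': no prefix
  A='01' vs G='00': no prefix
  A='01' vs B='1': no prefix
  B='1' vs G='00': no prefix
  B='1' vs A='01': no prefix
No violation found over all pairs.

YES -- this is a valid prefix code. No codeword is a prefix of any other codeword.


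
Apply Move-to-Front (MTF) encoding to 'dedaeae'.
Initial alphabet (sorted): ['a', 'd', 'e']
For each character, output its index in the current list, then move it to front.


MTF encoding:
'd': index 1 in ['a', 'd', 'e'] -> ['d', 'a', 'e']
'e': index 2 in ['d', 'a', 'e'] -> ['e', 'd', 'a']
'd': index 1 in ['e', 'd', 'a'] -> ['d', 'e', 'a']
'a': index 2 in ['d', 'e', 'a'] -> ['a', 'd', 'e']
'e': index 2 in ['a', 'd', 'e'] -> ['e', 'a', 'd']
'a': index 1 in ['e', 'a', 'd'] -> ['a', 'e', 'd']
'e': index 1 in ['a', 'e', 'd'] -> ['e', 'a', 'd']


Output: [1, 2, 1, 2, 2, 1, 1]


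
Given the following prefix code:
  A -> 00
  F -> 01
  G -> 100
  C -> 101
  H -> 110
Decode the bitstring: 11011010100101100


Decoding step by step:
Bits 110 -> H
Bits 110 -> H
Bits 101 -> C
Bits 00 -> A
Bits 101 -> C
Bits 100 -> G


Decoded message: HHCACG


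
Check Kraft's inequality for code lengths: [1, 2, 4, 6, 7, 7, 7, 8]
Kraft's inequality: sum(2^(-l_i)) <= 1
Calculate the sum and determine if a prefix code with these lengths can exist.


Sum = 2^(-1) + 2^(-2) + 2^(-4) + 2^(-6) + 2^(-7) + 2^(-7) + 2^(-7) + 2^(-8)
    = 0.5 + 0.25 + 0.0625 + 0.015625 + 0.0078125 + 0.0078125 + 0.0078125 + 0.00390625
    = 219/256 = 0.85546875
Since 0.85546875 <= 1, Kraft's inequality IS satisfied.
A prefix code with these lengths CAN exist.

Kraft sum = 0.85546875. Satisfied.


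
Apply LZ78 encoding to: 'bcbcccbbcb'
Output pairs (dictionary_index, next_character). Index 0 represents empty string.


LZ78 encoding steps:
Dictionary: {0: ''}
Step 1: w='' (idx 0), next='b' -> output (0, 'b'), add 'b' as idx 1
Step 2: w='' (idx 0), next='c' -> output (0, 'c'), add 'c' as idx 2
Step 3: w='b' (idx 1), next='c' -> output (1, 'c'), add 'bc' as idx 3
Step 4: w='c' (idx 2), next='c' -> output (2, 'c'), add 'cc' as idx 4
Step 5: w='b' (idx 1), next='b' -> output (1, 'b'), add 'bb' as idx 5
Step 6: w='c' (idx 2), next='b' -> output (2, 'b'), add 'cb' as idx 6


Encoded: [(0, 'b'), (0, 'c'), (1, 'c'), (2, 'c'), (1, 'b'), (2, 'b')]


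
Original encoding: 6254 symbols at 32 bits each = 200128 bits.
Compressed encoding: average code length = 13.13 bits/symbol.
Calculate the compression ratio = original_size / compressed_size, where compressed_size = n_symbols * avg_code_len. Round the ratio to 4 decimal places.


original_size = n_symbols * orig_bits = 6254 * 32 = 200128 bits
compressed_size = n_symbols * avg_code_len = 6254 * 13.13 = 82115.02 bits
ratio = original_size / compressed_size = 200128 / 82115.02 = 2.4372

Compression ratio = 2.4372


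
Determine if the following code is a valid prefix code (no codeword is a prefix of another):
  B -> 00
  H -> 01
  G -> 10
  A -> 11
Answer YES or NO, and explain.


Checking each pair (does one codeword prefix another?):
  B='00' vs H='01': no prefix
  B='00' vs G='10': no prefix
  B='00' vs A='11': no prefix
  H='01' vs B='00': no prefix
  H='01' vs G='10': no prefix
  H='01' vs A='11': no prefix
  G='10' vs B='00': no prefix
  G='10' vs H='01': no prefix
  G='10' vs A='11': no prefix
  A='11' vs B='00': no prefix
  A='11' vs H='01': no prefix
  A='11' vs G='10': no prefix
No violation found over all pairs.

YES -- this is a valid prefix code. No codeword is a prefix of any other codeword.


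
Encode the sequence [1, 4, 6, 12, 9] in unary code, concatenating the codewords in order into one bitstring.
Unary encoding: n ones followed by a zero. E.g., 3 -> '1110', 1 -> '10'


Encode each number as n ones followed by a terminating 0:
  1 -> 10 (2 bits)
  4 -> 11110 (5 bits)
  6 -> 1111110 (7 bits)
  12 -> 1111111111110 (13 bits)
  9 -> 1111111110 (10 bits)
Total length = 2 + 5 + 7 + 13 + 10 = 37 bits.

Unary([1, 4, 6, 12, 9]) = 1011110111111011111111111101111111110 (37 bits)


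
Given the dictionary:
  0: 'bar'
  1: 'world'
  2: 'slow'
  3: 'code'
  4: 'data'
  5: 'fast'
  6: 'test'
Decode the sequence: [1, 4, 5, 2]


Look up each index in the dictionary:
  1 -> 'world'
  4 -> 'data'
  5 -> 'fast'
  2 -> 'slow'

Decoded: "world data fast slow"


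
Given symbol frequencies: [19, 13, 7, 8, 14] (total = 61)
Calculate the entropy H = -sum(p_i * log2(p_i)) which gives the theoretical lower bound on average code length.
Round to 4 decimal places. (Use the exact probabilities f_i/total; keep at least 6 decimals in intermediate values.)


Per-symbol terms -p_i * log2(p_i) with p_i = f_i/61:
  p = 19/61 = 0.311475: log2(p) = -1.682810, -p*log2(p) = 0.524154
  p = 13/61 = 0.213115: log2(p) = -2.230298, -p*log2(p) = 0.475309
  p = 7/61 = 0.114754: log2(p) = -3.123382, -p*log2(p) = 0.358421
  p = 8/61 = 0.131148: log2(p) = -2.930737, -p*log2(p) = 0.384359
  p = 14/61 = 0.229508: log2(p) = -2.123382, -p*log2(p) = 0.487334
H = 0.524154 + 0.475309 + 0.358421 + 0.384359 + 0.487334 = 2.229577

H = 2.2296 bits/symbol


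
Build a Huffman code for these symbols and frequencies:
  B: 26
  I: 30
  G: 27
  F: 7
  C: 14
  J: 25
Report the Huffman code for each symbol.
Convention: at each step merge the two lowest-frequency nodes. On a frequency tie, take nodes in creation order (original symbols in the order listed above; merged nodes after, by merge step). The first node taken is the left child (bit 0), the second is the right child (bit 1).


Huffman tree construction:
Step 1: Merge F(7) + C(14) = 21
Step 2: Merge (F+C)(21) + J(25) = 46
Step 3: Merge B(26) + G(27) = 53
Step 4: Merge I(30) + ((F+C)+J)(46) = 76
Step 5: Merge (B+G)(53) + (I+((F+C)+J))(76) = 129
Read each symbol's code off the tree from the root (left child = 0, right child = 1).

Codes:
  B: 00 (length 2)
  I: 10 (length 2)
  G: 01 (length 2)
  F: 1100 (length 4)
  C: 1101 (length 4)
  J: 111 (length 3)
Average code length: 325/129 = 2.5194 bits/symbol


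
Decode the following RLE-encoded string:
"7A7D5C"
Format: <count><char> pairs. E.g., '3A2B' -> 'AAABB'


Expanding each <count><char> pair:
  7A -> 'AAAAAAA'
  7D -> 'DDDDDDD'
  5C -> 'CCCCC'

Decoded = AAAAAAADDDDDDDCCCCC


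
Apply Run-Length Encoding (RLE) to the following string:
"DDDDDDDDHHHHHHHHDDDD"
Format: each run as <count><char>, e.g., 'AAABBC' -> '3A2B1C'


Scanning runs left to right:
  i=0: run of 'D' x 8 -> '8D'
  i=8: run of 'H' x 8 -> '8H'
  i=16: run of 'D' x 4 -> '4D'

RLE = 8D8H4D


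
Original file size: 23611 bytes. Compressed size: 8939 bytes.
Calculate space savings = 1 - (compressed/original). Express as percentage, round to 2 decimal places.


ratio = compressed/original = 8939/23611 = 0.378595
savings = 1 - ratio = 1 - 0.378595 = 0.621405
as a percentage: 0.621405 * 100 = 62.14%

Space savings = 1 - 8939/23611 = 62.14%


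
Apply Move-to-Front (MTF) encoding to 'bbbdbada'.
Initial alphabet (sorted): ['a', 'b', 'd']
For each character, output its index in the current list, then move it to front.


MTF encoding:
'b': index 1 in ['a', 'b', 'd'] -> ['b', 'a', 'd']
'b': index 0 in ['b', 'a', 'd'] -> ['b', 'a', 'd']
'b': index 0 in ['b', 'a', 'd'] -> ['b', 'a', 'd']
'd': index 2 in ['b', 'a', 'd'] -> ['d', 'b', 'a']
'b': index 1 in ['d', 'b', 'a'] -> ['b', 'd', 'a']
'a': index 2 in ['b', 'd', 'a'] -> ['a', 'b', 'd']
'd': index 2 in ['a', 'b', 'd'] -> ['d', 'a', 'b']
'a': index 1 in ['d', 'a', 'b'] -> ['a', 'd', 'b']


Output: [1, 0, 0, 2, 1, 2, 2, 1]


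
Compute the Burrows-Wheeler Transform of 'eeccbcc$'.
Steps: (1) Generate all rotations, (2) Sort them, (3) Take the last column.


Rotations (sorted):
  0: $eeccbcc -> last char: c
  1: bcc$eecc -> last char: c
  2: c$eeccbc -> last char: c
  3: cbcc$eec -> last char: c
  4: cc$eeccb -> last char: b
  5: ccbcc$ee -> last char: e
  6: eccbcc$e -> last char: e
  7: eeccbcc$ -> last char: $


BWT = ccccbee$


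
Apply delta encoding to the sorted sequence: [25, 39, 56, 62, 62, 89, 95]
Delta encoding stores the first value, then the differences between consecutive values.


First value: 25
Deltas:
  39 - 25 = 14
  56 - 39 = 17
  62 - 56 = 6
  62 - 62 = 0
  89 - 62 = 27
  95 - 89 = 6


Delta encoded: [25, 14, 17, 6, 0, 27, 6]


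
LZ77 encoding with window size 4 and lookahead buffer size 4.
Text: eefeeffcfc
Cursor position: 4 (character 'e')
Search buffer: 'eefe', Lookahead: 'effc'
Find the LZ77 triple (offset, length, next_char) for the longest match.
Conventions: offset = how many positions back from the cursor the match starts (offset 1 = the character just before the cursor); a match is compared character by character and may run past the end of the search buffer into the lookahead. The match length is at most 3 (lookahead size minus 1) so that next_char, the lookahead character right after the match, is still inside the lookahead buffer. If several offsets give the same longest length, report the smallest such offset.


Try each offset into the search buffer:
  offset=1 (pos 3, char 'e'): match length 1
  offset=2 (pos 2, char 'f'): match length 0
  offset=3 (pos 1, char 'e'): match length 2
  offset=4 (pos 0, char 'e'): match length 1
Longest match has length 2 at offset 3.
next_char = character at position 4 + 2 = 6 -> 'f'

Best match: offset=3, length=2 (matching 'ef' starting at position 1)
LZ77 triple: (3, 2, 'f')


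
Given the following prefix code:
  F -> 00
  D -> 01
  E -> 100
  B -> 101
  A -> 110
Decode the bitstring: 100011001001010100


Decoding step by step:
Bits 100 -> E
Bits 01 -> D
Bits 100 -> E
Bits 100 -> E
Bits 101 -> B
Bits 01 -> D
Bits 00 -> F


Decoded message: EDEEBDF


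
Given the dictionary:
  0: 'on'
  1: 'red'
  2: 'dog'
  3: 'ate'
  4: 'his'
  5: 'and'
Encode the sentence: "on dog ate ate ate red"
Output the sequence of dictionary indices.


Look up each word in the dictionary:
  'on' -> 0
  'dog' -> 2
  'ate' -> 3
  'ate' -> 3
  'ate' -> 3
  'red' -> 1

Encoded: [0, 2, 3, 3, 3, 1]


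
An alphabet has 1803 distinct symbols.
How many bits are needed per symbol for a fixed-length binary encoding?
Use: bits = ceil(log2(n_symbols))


log2(1803) = 10.8162
Bracket: 2^10 = 1024 < 1803 <= 2^11 = 2048
So ceil(log2(1803)) = 11

bits = ceil(log2(1803)) = ceil(10.8162) = 11 bits


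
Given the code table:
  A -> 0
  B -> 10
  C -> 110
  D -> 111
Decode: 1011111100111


Decoding:
10 -> B
111 -> D
111 -> D
0 -> A
0 -> A
111 -> D


Result: BDDAAD


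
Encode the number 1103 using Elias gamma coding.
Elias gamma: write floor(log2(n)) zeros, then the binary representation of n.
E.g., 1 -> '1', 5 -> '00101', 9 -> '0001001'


num_bits = floor(log2(1103)) + 1 = 11
leading_zeros = num_bits - 1 = 10
binary(1103) = 10001001111

Elias gamma(1103) = '0000000000' + '10001001111' = 000000000010001001111 (21 bits)


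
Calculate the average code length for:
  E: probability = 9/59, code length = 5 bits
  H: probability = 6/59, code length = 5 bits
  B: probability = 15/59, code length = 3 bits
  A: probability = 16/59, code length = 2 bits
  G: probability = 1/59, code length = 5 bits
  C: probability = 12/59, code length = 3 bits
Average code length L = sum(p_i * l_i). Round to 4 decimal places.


Weighted contributions p_i * l_i:
  E: (9/59) * 5 = 45/59
  H: (6/59) * 5 = 30/59
  B: (15/59) * 3 = 45/59
  A: (16/59) * 2 = 32/59
  G: (1/59) * 5 = 5/59
  C: (12/59) * 3 = 36/59
Sum = (45 + 30 + 45 + 32 + 5 + 36)/59 = 193/59

L = 193/59 = 3.2712 bits/symbol


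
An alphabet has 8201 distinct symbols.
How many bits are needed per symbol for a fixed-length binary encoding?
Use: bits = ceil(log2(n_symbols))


log2(8201) = 13.0016
Bracket: 2^13 = 8192 < 8201 <= 2^14 = 16384
So ceil(log2(8201)) = 14

bits = ceil(log2(8201)) = ceil(13.0016) = 14 bits


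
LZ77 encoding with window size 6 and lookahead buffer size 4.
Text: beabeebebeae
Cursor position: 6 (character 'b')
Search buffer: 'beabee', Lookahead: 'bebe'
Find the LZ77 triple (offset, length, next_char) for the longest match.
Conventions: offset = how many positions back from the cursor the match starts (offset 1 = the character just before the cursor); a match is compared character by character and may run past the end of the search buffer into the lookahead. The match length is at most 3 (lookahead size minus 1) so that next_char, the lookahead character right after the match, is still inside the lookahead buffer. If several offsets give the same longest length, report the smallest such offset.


Try each offset into the search buffer:
  offset=1 (pos 5, char 'e'): match length 0
  offset=2 (pos 4, char 'e'): match length 0
  offset=3 (pos 3, char 'b'): match length 2
  offset=4 (pos 2, char 'a'): match length 0
  offset=5 (pos 1, char 'e'): match length 0
  offset=6 (pos 0, char 'b'): match length 2
Longest match has length 2, found at offsets 3, 6; take the smallest, offset 3.
next_char = character at position 6 + 2 = 8 -> 'b'

Best match: offset=3, length=2 (matching 'be' starting at position 3)
LZ77 triple: (3, 2, 'b')


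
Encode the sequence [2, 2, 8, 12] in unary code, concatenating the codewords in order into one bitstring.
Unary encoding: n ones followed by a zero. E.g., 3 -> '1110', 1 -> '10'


Encode each number as n ones followed by a terminating 0:
  2 -> 110 (3 bits)
  2 -> 110 (3 bits)
  8 -> 111111110 (9 bits)
  12 -> 1111111111110 (13 bits)
Total length = 3 + 3 + 9 + 13 = 28 bits.

Unary([2, 2, 8, 12]) = 1101101111111101111111111110 (28 bits)


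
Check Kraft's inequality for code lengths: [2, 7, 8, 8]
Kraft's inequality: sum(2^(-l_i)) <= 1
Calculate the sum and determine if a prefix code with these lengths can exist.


Sum = 2^(-2) + 2^(-7) + 2^(-8) + 2^(-8)
    = 0.25 + 0.0078125 + 0.00390625 + 0.00390625
    = 68/256 = 0.265625
Since 0.265625 <= 1, Kraft's inequality IS satisfied.
A prefix code with these lengths CAN exist.

Kraft sum = 0.265625. Satisfied.


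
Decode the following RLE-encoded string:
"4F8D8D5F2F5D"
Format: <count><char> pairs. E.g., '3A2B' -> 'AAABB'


Expanding each <count><char> pair:
  4F -> 'FFFF'
  8D -> 'DDDDDDDD'
  8D -> 'DDDDDDDD'
  5F -> 'FFFFF'
  2F -> 'FF'
  5D -> 'DDDDD'

Decoded = FFFFDDDDDDDDDDDDDDDDFFFFFFFDDDDD


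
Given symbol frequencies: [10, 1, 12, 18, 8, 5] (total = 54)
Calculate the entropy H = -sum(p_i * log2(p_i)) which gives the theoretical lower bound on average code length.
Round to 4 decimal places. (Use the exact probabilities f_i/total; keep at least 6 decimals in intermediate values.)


Per-symbol terms -p_i * log2(p_i) with p_i = f_i/54:
  p = 10/54 = 0.185185: log2(p) = -2.432959, -p*log2(p) = 0.450548
  p = 1/54 = 0.018519: log2(p) = -5.754888, -p*log2(p) = 0.106572
  p = 12/54 = 0.222222: log2(p) = -2.169925, -p*log2(p) = 0.482206
  p = 18/54 = 0.333333: log2(p) = -1.584963, -p*log2(p) = 0.528321
  p = 8/54 = 0.148148: log2(p) = -2.754888, -p*log2(p) = 0.408131
  p = 5/54 = 0.092593: log2(p) = -3.432959, -p*log2(p) = 0.317867
H = 0.450548 + 0.106572 + 0.482206 + 0.528321 + 0.408131 + 0.317867 = 2.293645

H = 2.2936 bits/symbol


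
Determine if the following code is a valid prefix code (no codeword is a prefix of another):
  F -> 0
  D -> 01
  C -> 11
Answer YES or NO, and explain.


Checking each pair (does one codeword prefix another?):
  F='0' vs D='01': prefix -- VIOLATION

NO -- this is NOT a valid prefix code. F (0) is a prefix of D (01).


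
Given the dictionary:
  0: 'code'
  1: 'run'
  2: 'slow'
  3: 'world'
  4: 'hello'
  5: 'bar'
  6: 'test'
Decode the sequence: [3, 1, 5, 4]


Look up each index in the dictionary:
  3 -> 'world'
  1 -> 'run'
  5 -> 'bar'
  4 -> 'hello'

Decoded: "world run bar hello"


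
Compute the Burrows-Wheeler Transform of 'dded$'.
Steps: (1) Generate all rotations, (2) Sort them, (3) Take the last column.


Rotations (sorted):
  0: $dded -> last char: d
  1: d$dde -> last char: e
  2: dded$ -> last char: $
  3: ded$d -> last char: d
  4: ed$dd -> last char: d


BWT = de$dd


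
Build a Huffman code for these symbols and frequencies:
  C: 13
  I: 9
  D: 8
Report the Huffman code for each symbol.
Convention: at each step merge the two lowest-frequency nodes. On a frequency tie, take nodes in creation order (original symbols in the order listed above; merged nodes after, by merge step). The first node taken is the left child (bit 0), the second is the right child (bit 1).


Huffman tree construction:
Step 1: Merge D(8) + I(9) = 17
Step 2: Merge C(13) + (D+I)(17) = 30
Read each symbol's code off the tree from the root (left child = 0, right child = 1).

Codes:
  C: 0 (length 1)
  I: 11 (length 2)
  D: 10 (length 2)
Average code length: 47/30 = 1.5667 bits/symbol


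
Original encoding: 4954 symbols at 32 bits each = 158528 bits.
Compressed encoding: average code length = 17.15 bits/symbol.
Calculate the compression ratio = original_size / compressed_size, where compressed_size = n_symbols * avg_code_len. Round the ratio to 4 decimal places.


original_size = n_symbols * orig_bits = 4954 * 32 = 158528 bits
compressed_size = n_symbols * avg_code_len = 4954 * 17.15 = 84961.1 bits
ratio = original_size / compressed_size = 158528 / 84961.1 = 1.8659

Compression ratio = 1.8659


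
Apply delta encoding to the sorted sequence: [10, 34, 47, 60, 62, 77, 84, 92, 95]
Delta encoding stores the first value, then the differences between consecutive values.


First value: 10
Deltas:
  34 - 10 = 24
  47 - 34 = 13
  60 - 47 = 13
  62 - 60 = 2
  77 - 62 = 15
  84 - 77 = 7
  92 - 84 = 8
  95 - 92 = 3


Delta encoded: [10, 24, 13, 13, 2, 15, 7, 8, 3]


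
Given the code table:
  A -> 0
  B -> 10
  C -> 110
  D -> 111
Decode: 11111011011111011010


Decoding:
111 -> D
110 -> C
110 -> C
111 -> D
110 -> C
110 -> C
10 -> B


Result: DCCDCCB


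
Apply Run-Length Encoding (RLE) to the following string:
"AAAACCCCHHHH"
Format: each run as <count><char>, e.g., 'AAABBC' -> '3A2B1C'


Scanning runs left to right:
  i=0: run of 'A' x 4 -> '4A'
  i=4: run of 'C' x 4 -> '4C'
  i=8: run of 'H' x 4 -> '4H'

RLE = 4A4C4H


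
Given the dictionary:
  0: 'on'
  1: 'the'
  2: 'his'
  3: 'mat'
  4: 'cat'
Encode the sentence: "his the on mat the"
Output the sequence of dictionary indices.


Look up each word in the dictionary:
  'his' -> 2
  'the' -> 1
  'on' -> 0
  'mat' -> 3
  'the' -> 1

Encoded: [2, 1, 0, 3, 1]


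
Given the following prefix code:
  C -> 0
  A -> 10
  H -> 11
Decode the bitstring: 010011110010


Decoding step by step:
Bits 0 -> C
Bits 10 -> A
Bits 0 -> C
Bits 11 -> H
Bits 11 -> H
Bits 0 -> C
Bits 0 -> C
Bits 10 -> A


Decoded message: CACHHCCA


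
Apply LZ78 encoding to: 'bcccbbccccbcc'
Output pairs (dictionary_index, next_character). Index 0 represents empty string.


LZ78 encoding steps:
Dictionary: {0: ''}
Step 1: w='' (idx 0), next='b' -> output (0, 'b'), add 'b' as idx 1
Step 2: w='' (idx 0), next='c' -> output (0, 'c'), add 'c' as idx 2
Step 3: w='c' (idx 2), next='c' -> output (2, 'c'), add 'cc' as idx 3
Step 4: w='b' (idx 1), next='b' -> output (1, 'b'), add 'bb' as idx 4
Step 5: w='cc' (idx 3), next='c' -> output (3, 'c'), add 'ccc' as idx 5
Step 6: w='c' (idx 2), next='b' -> output (2, 'b'), add 'cb' as idx 6
Step 7: w='cc' (idx 3), end of input -> output (3, '')


Encoded: [(0, 'b'), (0, 'c'), (2, 'c'), (1, 'b'), (3, 'c'), (2, 'b'), (3, '')]


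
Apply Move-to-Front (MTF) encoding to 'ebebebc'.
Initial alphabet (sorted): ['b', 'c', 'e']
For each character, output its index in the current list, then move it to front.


MTF encoding:
'e': index 2 in ['b', 'c', 'e'] -> ['e', 'b', 'c']
'b': index 1 in ['e', 'b', 'c'] -> ['b', 'e', 'c']
'e': index 1 in ['b', 'e', 'c'] -> ['e', 'b', 'c']
'b': index 1 in ['e', 'b', 'c'] -> ['b', 'e', 'c']
'e': index 1 in ['b', 'e', 'c'] -> ['e', 'b', 'c']
'b': index 1 in ['e', 'b', 'c'] -> ['b', 'e', 'c']
'c': index 2 in ['b', 'e', 'c'] -> ['c', 'b', 'e']


Output: [2, 1, 1, 1, 1, 1, 2]


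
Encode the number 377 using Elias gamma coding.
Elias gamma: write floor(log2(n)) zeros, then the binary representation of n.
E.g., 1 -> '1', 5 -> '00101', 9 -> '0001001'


num_bits = floor(log2(377)) + 1 = 9
leading_zeros = num_bits - 1 = 8
binary(377) = 101111001

Elias gamma(377) = '00000000' + '101111001' = 00000000101111001 (17 bits)


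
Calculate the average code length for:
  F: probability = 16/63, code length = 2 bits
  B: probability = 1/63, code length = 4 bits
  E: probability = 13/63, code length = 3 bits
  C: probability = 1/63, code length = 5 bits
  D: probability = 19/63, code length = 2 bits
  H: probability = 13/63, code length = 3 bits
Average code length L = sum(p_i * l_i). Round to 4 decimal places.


Weighted contributions p_i * l_i:
  F: (16/63) * 2 = 32/63
  B: (1/63) * 4 = 4/63
  E: (13/63) * 3 = 39/63
  C: (1/63) * 5 = 5/63
  D: (19/63) * 2 = 38/63
  H: (13/63) * 3 = 39/63
Sum = (32 + 4 + 39 + 5 + 38 + 39)/63 = 157/63

L = 157/63 = 2.4921 bits/symbol


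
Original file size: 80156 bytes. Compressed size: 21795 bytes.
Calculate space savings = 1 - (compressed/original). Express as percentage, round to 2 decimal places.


ratio = compressed/original = 21795/80156 = 0.271907
savings = 1 - ratio = 1 - 0.271907 = 0.728093
as a percentage: 0.728093 * 100 = 72.81%

Space savings = 1 - 21795/80156 = 72.81%


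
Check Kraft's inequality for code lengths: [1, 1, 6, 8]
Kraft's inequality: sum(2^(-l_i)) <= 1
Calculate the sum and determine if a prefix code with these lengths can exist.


Sum = 2^(-1) + 2^(-1) + 2^(-6) + 2^(-8)
    = 0.5 + 0.5 + 0.015625 + 0.00390625
    = 261/256 = 1.01953125
Since 1.01953125 > 1, Kraft's inequality is NOT satisfied.
A prefix code with these lengths CANNOT exist.

Kraft sum = 1.01953125. Not satisfied.


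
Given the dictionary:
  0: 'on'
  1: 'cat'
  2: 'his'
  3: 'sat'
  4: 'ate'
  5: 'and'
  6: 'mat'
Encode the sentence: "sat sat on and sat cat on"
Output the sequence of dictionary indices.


Look up each word in the dictionary:
  'sat' -> 3
  'sat' -> 3
  'on' -> 0
  'and' -> 5
  'sat' -> 3
  'cat' -> 1
  'on' -> 0

Encoded: [3, 3, 0, 5, 3, 1, 0]


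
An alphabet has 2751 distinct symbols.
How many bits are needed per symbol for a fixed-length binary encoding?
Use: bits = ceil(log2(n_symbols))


log2(2751) = 11.4257
Bracket: 2^11 = 2048 < 2751 <= 2^12 = 4096
So ceil(log2(2751)) = 12

bits = ceil(log2(2751)) = ceil(11.4257) = 12 bits


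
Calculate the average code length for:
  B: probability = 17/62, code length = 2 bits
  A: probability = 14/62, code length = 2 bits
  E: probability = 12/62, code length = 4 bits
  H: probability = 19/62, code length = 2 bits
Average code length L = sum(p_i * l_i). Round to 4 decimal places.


Weighted contributions p_i * l_i:
  B: (17/62) * 2 = 34/62
  A: (14/62) * 2 = 28/62
  E: (12/62) * 4 = 48/62
  H: (19/62) * 2 = 38/62
Sum = (34 + 28 + 48 + 38)/62 = 148/62

L = 148/62 = 2.3871 bits/symbol


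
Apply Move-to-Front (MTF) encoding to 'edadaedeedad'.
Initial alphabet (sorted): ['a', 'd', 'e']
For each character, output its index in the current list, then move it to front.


MTF encoding:
'e': index 2 in ['a', 'd', 'e'] -> ['e', 'a', 'd']
'd': index 2 in ['e', 'a', 'd'] -> ['d', 'e', 'a']
'a': index 2 in ['d', 'e', 'a'] -> ['a', 'd', 'e']
'd': index 1 in ['a', 'd', 'e'] -> ['d', 'a', 'e']
'a': index 1 in ['d', 'a', 'e'] -> ['a', 'd', 'e']
'e': index 2 in ['a', 'd', 'e'] -> ['e', 'a', 'd']
'd': index 2 in ['e', 'a', 'd'] -> ['d', 'e', 'a']
'e': index 1 in ['d', 'e', 'a'] -> ['e', 'd', 'a']
'e': index 0 in ['e', 'd', 'a'] -> ['e', 'd', 'a']
'd': index 1 in ['e', 'd', 'a'] -> ['d', 'e', 'a']
'a': index 2 in ['d', 'e', 'a'] -> ['a', 'd', 'e']
'd': index 1 in ['a', 'd', 'e'] -> ['d', 'a', 'e']


Output: [2, 2, 2, 1, 1, 2, 2, 1, 0, 1, 2, 1]


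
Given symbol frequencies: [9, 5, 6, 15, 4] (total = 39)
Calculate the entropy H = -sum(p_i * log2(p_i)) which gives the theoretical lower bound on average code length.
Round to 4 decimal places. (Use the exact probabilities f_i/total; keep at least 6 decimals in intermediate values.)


Per-symbol terms -p_i * log2(p_i) with p_i = f_i/39:
  p = 9/39 = 0.230769: log2(p) = -2.115477, -p*log2(p) = 0.488187
  p = 5/39 = 0.128205: log2(p) = -2.963474, -p*log2(p) = 0.379933
  p = 6/39 = 0.153846: log2(p) = -2.700440, -p*log2(p) = 0.415452
  p = 15/39 = 0.384615: log2(p) = -1.378512, -p*log2(p) = 0.530197
  p = 4/39 = 0.102564: log2(p) = -3.285402, -p*log2(p) = 0.336964
H = 0.488187 + 0.379933 + 0.415452 + 0.530197 + 0.336964 = 2.150733

H = 2.1507 bits/symbol


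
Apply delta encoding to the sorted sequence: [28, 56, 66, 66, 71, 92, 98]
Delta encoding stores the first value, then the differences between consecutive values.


First value: 28
Deltas:
  56 - 28 = 28
  66 - 56 = 10
  66 - 66 = 0
  71 - 66 = 5
  92 - 71 = 21
  98 - 92 = 6


Delta encoded: [28, 28, 10, 0, 5, 21, 6]


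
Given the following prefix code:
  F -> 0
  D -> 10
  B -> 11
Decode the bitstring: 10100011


Decoding step by step:
Bits 10 -> D
Bits 10 -> D
Bits 0 -> F
Bits 0 -> F
Bits 11 -> B


Decoded message: DDFFB


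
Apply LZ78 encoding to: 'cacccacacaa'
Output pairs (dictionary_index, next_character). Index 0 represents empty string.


LZ78 encoding steps:
Dictionary: {0: ''}
Step 1: w='' (idx 0), next='c' -> output (0, 'c'), add 'c' as idx 1
Step 2: w='' (idx 0), next='a' -> output (0, 'a'), add 'a' as idx 2
Step 3: w='c' (idx 1), next='c' -> output (1, 'c'), add 'cc' as idx 3
Step 4: w='c' (idx 1), next='a' -> output (1, 'a'), add 'ca' as idx 4
Step 5: w='ca' (idx 4), next='c' -> output (4, 'c'), add 'cac' as idx 5
Step 6: w='a' (idx 2), next='a' -> output (2, 'a'), add 'aa' as idx 6


Encoded: [(0, 'c'), (0, 'a'), (1, 'c'), (1, 'a'), (4, 'c'), (2, 'a')]


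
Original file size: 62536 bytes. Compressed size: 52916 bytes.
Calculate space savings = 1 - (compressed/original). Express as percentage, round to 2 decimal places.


ratio = compressed/original = 52916/62536 = 0.846169
savings = 1 - ratio = 1 - 0.846169 = 0.153831
as a percentage: 0.153831 * 100 = 15.38%

Space savings = 1 - 52916/62536 = 15.38%


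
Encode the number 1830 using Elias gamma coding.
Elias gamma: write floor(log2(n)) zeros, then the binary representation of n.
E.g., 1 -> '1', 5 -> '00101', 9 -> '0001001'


num_bits = floor(log2(1830)) + 1 = 11
leading_zeros = num_bits - 1 = 10
binary(1830) = 11100100110

Elias gamma(1830) = '0000000000' + '11100100110' = 000000000011100100110 (21 bits)


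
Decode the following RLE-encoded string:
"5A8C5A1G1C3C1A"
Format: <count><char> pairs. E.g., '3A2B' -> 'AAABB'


Expanding each <count><char> pair:
  5A -> 'AAAAA'
  8C -> 'CCCCCCCC'
  5A -> 'AAAAA'
  1G -> 'G'
  1C -> 'C'
  3C -> 'CCC'
  1A -> 'A'

Decoded = AAAAACCCCCCCCAAAAAGCCCCA


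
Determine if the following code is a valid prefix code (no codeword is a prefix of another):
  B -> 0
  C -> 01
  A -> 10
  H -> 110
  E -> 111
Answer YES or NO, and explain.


Checking each pair (does one codeword prefix another?):
  B='0' vs C='01': prefix -- VIOLATION

NO -- this is NOT a valid prefix code. B (0) is a prefix of C (01).


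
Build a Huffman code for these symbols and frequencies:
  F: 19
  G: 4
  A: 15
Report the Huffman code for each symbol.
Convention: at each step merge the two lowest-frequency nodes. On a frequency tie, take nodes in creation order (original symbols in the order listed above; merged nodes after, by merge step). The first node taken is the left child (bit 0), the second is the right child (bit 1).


Huffman tree construction:
Step 1: Merge G(4) + A(15) = 19
Step 2: Merge F(19) + (G+A)(19) = 38
Read each symbol's code off the tree from the root (left child = 0, right child = 1).

Codes:
  F: 0 (length 1)
  G: 10 (length 2)
  A: 11 (length 2)
Average code length: 57/38 = 1.5000 bits/symbol


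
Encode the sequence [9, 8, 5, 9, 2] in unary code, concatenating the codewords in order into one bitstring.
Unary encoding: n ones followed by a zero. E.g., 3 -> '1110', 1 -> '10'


Encode each number as n ones followed by a terminating 0:
  9 -> 1111111110 (10 bits)
  8 -> 111111110 (9 bits)
  5 -> 111110 (6 bits)
  9 -> 1111111110 (10 bits)
  2 -> 110 (3 bits)
Total length = 10 + 9 + 6 + 10 + 3 = 38 bits.

Unary([9, 8, 5, 9, 2]) = 11111111101111111101111101111111110110 (38 bits)


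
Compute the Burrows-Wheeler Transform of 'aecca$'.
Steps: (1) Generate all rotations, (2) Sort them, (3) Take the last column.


Rotations (sorted):
  0: $aecca -> last char: a
  1: a$aecc -> last char: c
  2: aecca$ -> last char: $
  3: ca$aec -> last char: c
  4: cca$ae -> last char: e
  5: ecca$a -> last char: a


BWT = ac$cea


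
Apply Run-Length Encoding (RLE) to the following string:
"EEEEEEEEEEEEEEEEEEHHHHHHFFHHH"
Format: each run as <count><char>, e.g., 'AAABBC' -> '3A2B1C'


Scanning runs left to right:
  i=0: run of 'E' x 18 -> '18E'
  i=18: run of 'H' x 6 -> '6H'
  i=24: run of 'F' x 2 -> '2F'
  i=26: run of 'H' x 3 -> '3H'

RLE = 18E6H2F3H


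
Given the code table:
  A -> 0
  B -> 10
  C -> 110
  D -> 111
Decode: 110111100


Decoding:
110 -> C
111 -> D
10 -> B
0 -> A


Result: CDBA


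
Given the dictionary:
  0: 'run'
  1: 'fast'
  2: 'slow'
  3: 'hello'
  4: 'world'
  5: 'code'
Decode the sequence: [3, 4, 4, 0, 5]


Look up each index in the dictionary:
  3 -> 'hello'
  4 -> 'world'
  4 -> 'world'
  0 -> 'run'
  5 -> 'code'

Decoded: "hello world world run code"


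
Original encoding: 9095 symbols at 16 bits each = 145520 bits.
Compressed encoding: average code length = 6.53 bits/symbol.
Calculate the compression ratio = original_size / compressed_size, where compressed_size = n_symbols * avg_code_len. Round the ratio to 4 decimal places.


original_size = n_symbols * orig_bits = 9095 * 16 = 145520 bits
compressed_size = n_symbols * avg_code_len = 9095 * 6.53 = 59390.35 bits
ratio = original_size / compressed_size = 145520 / 59390.35 = 2.4502

Compression ratio = 2.4502


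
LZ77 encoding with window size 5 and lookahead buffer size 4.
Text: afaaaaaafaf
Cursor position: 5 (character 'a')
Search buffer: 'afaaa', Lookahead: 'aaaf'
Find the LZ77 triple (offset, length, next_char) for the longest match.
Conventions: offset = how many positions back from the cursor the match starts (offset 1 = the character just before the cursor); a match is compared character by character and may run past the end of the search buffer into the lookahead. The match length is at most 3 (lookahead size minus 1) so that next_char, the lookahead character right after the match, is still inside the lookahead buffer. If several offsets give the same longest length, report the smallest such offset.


Try each offset into the search buffer:
  offset=1 (pos 4, char 'a'): match length 3
  offset=2 (pos 3, char 'a'): match length 3
  offset=3 (pos 2, char 'a'): match length 3
  offset=4 (pos 1, char 'f'): match length 0
  offset=5 (pos 0, char 'a'): match length 1
Longest match has length 3, found at offsets 1, 2, 3; take the smallest, offset 1.
next_char = character at position 5 + 3 = 8 -> 'f'

Best match: offset=1, length=3 (matching 'aaa' starting at position 4)
LZ77 triple: (1, 3, 'f')
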